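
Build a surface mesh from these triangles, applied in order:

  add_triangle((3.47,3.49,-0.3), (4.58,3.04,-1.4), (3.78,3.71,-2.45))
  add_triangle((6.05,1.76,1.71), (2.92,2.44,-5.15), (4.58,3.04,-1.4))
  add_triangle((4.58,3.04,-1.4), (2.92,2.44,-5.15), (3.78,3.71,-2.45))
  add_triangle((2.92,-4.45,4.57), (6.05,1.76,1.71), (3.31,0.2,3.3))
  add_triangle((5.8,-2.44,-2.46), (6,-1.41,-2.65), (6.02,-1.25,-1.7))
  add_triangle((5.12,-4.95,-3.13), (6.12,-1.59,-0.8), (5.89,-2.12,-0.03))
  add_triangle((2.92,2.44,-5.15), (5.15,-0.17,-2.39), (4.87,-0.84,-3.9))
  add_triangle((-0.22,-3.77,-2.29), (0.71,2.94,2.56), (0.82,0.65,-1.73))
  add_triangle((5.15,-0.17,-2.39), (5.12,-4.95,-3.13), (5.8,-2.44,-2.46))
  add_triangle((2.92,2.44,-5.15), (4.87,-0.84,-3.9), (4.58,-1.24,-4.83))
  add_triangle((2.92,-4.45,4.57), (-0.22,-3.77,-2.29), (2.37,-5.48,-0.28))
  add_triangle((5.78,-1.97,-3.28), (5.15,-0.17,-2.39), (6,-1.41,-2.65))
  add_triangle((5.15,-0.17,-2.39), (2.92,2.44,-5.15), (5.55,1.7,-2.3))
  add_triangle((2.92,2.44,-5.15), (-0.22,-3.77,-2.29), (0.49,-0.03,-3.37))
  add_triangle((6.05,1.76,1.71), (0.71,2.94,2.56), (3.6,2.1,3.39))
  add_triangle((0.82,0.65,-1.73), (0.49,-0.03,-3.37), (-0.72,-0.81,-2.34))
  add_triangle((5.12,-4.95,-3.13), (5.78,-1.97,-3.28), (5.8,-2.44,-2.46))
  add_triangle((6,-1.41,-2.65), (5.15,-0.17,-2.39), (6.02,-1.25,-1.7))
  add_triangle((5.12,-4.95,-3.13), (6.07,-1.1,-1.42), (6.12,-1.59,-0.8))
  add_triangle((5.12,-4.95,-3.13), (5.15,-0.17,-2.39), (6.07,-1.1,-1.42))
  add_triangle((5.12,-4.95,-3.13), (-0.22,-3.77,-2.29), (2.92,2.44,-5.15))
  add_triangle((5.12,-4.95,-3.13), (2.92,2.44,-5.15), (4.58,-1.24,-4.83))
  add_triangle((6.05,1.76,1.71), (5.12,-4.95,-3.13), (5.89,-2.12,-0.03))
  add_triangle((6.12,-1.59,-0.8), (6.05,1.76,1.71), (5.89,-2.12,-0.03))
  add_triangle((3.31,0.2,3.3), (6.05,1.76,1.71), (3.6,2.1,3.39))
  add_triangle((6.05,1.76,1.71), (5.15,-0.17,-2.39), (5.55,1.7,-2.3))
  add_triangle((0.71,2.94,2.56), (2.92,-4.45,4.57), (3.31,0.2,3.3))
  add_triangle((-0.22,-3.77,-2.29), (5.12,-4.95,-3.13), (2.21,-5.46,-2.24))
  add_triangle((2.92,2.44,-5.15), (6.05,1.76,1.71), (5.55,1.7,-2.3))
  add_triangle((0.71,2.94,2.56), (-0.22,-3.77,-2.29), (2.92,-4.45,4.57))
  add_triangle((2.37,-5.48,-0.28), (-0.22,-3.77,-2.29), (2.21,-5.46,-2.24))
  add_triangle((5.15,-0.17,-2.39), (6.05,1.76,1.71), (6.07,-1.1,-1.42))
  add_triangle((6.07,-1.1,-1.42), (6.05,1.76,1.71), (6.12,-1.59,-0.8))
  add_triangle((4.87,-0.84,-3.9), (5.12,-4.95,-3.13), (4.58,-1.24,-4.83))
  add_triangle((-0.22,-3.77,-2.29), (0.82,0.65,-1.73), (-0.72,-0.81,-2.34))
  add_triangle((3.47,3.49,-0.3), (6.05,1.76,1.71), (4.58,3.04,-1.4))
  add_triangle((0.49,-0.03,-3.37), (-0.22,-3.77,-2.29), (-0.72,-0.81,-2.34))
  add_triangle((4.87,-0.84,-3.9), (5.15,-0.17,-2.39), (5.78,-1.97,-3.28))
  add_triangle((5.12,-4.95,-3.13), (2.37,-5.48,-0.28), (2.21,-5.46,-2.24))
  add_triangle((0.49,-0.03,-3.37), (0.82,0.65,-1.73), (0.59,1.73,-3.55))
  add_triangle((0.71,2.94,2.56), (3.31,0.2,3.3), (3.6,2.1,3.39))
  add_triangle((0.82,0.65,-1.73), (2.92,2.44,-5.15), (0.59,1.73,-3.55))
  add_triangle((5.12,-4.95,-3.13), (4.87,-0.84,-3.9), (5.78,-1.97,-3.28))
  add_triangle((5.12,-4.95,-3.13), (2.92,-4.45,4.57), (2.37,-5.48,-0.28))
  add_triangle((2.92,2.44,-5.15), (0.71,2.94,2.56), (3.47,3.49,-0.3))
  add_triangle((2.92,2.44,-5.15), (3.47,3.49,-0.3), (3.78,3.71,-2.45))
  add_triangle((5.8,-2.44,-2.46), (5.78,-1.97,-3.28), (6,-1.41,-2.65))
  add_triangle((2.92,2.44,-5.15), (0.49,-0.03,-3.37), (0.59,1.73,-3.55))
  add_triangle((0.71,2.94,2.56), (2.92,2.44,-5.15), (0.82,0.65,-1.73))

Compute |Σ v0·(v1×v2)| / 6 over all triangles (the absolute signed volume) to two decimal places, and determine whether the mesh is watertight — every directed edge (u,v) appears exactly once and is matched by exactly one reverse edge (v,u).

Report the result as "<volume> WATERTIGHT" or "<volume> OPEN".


172.67 OPEN

Per-triangle v0·(v1×v2)/6:
  t1: +1.8701
  t2: +5.9672
  t3: +3.4072
  t4: +9.7540
  t5: +1.0494
  t6: +4.2122
  t7: +5.7827
  t8: -1.0993
  t9: -2.4057
  t10: +3.8039
  t11: +6.2011
  t12: +0.8270
  t13: +6.7342
  t14: +3.8005
  t15: +4.0347
  t16: +0.1443
  t17: +2.6669
  t18: +1.0164
  t19: +3.5106
  t20: +6.3148
  t21: +22.3246
  t22: +0.0363
  t23: -6.6881
  t24: +4.0190
  t25: +4.3349
  t26: +6.8388
  t27: +7.3783
  t28: +3.8545
  t29: +5.6897
  t30: -0.9139
  t31: +3.0244
  t32: +5.8383
  t33: +3.3460
  t34: +4.1909
  t35: -1.8063
  t36: +4.5342
  t37: +1.9878
  t38: +2.1560
  t39: +5.7337
  t40: -0.5349
  t41: +2.2417
  t42: -0.2138
  t43: +3.6859
  t44: +15.6695
  t45: +5.5515
  t46: -0.3501
  t47: +0.8453
  t48: +2.0452
  t49: +0.2588
Σ = +172.6707 → |volume| = 172.67

Directed edges: 147 total; 9 unmatched, e.g. (2.92,-4.45,4.57)→(6.05,1.76,1.71) → open.


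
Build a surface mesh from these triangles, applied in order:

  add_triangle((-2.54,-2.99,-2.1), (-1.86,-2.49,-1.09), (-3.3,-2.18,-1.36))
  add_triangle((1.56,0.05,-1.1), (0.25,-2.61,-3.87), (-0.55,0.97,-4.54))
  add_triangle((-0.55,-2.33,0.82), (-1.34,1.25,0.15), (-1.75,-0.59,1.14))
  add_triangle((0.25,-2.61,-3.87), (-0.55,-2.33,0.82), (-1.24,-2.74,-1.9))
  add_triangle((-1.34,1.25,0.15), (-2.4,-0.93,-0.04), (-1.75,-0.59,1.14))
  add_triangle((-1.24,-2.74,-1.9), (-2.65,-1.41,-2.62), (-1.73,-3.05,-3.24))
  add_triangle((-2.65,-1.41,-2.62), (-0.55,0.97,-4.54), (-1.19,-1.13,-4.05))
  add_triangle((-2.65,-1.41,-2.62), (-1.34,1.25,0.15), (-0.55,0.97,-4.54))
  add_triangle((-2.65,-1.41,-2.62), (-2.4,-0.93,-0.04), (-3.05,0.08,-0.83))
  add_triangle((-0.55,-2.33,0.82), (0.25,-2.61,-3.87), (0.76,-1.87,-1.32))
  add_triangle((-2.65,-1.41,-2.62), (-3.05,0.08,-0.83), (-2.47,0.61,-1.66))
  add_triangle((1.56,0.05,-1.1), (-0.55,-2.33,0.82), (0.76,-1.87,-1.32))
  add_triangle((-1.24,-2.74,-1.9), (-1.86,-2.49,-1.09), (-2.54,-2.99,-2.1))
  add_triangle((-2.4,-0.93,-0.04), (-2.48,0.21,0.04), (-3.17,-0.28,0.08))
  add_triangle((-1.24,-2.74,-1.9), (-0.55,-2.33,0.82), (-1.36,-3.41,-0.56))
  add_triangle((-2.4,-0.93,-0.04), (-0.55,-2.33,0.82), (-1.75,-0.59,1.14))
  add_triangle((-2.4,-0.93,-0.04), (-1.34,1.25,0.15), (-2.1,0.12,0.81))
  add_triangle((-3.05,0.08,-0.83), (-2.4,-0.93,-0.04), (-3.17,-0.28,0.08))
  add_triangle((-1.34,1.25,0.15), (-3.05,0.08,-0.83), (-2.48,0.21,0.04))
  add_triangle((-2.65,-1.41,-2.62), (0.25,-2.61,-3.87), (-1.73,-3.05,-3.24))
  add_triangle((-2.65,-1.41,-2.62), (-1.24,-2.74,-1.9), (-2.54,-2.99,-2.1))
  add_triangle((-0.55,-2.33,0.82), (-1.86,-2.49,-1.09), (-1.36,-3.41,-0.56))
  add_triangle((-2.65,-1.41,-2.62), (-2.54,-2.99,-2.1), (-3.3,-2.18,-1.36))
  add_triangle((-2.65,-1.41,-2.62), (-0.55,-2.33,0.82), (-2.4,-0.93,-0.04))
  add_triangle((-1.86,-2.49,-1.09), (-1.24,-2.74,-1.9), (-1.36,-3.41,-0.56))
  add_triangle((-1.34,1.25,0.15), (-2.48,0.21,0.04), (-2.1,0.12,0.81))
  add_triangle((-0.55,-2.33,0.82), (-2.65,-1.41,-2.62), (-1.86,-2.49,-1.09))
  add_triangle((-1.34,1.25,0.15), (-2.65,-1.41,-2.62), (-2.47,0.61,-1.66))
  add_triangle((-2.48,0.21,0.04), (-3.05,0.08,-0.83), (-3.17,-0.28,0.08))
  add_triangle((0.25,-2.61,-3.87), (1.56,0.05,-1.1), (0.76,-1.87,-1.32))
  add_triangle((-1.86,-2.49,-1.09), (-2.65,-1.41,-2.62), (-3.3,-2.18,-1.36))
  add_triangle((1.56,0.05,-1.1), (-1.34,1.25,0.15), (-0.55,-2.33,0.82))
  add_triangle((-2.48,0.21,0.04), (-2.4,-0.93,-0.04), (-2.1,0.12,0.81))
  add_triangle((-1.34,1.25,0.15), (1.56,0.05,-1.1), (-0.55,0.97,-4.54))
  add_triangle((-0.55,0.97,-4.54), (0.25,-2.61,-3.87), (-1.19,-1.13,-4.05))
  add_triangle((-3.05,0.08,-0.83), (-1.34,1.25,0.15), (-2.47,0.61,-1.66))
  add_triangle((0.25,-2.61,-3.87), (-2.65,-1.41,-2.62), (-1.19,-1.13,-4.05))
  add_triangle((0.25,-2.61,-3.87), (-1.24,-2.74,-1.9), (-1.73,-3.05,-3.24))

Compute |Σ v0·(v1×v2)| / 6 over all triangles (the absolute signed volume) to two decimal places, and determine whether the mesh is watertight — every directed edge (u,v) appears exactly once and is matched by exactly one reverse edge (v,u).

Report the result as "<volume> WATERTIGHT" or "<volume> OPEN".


38.50 WATERTIGHT

Per-triangle v0·(v1×v2)/6:
  t1: +0.4972
  t2: +4.3028
  t3: -0.2230
  t4: +2.0665
  t5: +0.8213
  t6: +0.7714
  t7: +2.4793
  t8: +4.2871
  t9: +1.4196
  t10: +1.5688
  t11: +1.2692
  t12: +0.6843
  t13: +0.3540
  t14: -0.0314
  t15: +0.2119
  t16: +1.0192
  t17: -0.5336
  t18: +0.3626
  t19: +0.4036
  t20: +2.0192
  t21: +0.8656
  t22: +0.4457
  t23: +1.2999
  t24: +2.3082
  t25: +0.6574
  t26: +0.3677
  t27: +0.2298
  t28: -0.5754
  t29: +0.2014
  t30: +1.2856
  t31: -1.1205
  t32: -0.3326
  t33: +0.3654
  t34: +1.4525
  t35: +2.9040
  t36: +0.7527
  t37: +2.5778
  t38: +1.0643
Σ = +38.4994 → |volume| = 38.50

Directed edges: 114 total, each appears once with its reverse present → watertight.


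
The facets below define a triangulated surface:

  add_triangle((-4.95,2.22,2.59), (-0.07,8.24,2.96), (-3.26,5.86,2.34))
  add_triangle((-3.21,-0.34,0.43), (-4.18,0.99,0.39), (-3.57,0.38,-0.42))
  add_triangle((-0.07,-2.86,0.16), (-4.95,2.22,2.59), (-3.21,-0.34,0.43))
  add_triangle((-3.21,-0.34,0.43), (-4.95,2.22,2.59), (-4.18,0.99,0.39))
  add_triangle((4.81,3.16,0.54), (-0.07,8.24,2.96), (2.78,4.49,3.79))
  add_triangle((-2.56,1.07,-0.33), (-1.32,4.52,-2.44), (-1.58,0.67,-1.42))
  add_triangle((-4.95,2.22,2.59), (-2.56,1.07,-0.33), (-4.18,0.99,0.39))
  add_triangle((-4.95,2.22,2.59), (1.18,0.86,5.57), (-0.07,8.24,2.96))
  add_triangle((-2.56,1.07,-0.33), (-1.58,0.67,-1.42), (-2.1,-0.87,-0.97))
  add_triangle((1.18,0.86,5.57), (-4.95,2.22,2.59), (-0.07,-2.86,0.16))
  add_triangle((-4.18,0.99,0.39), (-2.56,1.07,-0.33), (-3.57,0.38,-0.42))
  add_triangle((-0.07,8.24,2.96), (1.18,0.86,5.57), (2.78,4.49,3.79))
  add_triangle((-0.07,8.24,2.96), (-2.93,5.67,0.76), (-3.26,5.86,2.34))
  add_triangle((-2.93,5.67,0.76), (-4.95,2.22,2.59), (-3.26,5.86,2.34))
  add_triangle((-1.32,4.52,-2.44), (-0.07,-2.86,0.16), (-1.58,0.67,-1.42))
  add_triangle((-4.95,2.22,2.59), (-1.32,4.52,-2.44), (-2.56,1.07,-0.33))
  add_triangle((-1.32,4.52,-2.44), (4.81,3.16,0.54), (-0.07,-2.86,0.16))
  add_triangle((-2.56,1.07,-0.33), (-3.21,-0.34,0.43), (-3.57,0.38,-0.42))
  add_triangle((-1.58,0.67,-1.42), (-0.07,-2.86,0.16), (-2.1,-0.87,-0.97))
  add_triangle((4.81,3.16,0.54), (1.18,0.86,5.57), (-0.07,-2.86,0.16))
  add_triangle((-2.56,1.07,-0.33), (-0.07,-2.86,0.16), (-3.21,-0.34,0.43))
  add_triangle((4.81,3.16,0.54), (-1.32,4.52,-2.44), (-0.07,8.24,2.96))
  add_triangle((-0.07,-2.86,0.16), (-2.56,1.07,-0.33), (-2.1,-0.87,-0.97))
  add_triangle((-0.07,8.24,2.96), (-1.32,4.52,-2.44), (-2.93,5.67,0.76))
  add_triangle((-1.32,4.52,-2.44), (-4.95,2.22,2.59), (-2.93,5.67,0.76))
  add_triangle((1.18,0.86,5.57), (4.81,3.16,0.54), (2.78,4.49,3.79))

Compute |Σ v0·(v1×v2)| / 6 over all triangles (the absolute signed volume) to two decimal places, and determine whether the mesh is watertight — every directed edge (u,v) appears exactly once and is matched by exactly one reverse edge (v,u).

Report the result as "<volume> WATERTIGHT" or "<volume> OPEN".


202.17 WATERTIGHT

Per-triangle v0·(v1×v2)/6:
  t1: +6.3116
  t2: +0.6196
  t3: +3.1619
  t4: +1.7265
  t5: +16.7649
  t6: +2.0501
  t7: +1.1026
  t8: +38.5513
  t9: +0.9099
  t10: +14.9009
  t11: +0.4278
  t12: +16.8118
  t13: +6.5589
  t14: +5.0843
  t15: +0.7215
  t16: +5.6119
  t17: +4.4452
  t18: -0.3716
  t19: +0.5947
  t20: +12.2779
  t21: +0.9189
  t22: +28.0410
  t23: +0.9881
  t24: +13.8357
  t25: +8.7453
  t26: +11.3746
Σ = +202.1651 → |volume| = 202.17

Directed edges: 78 total, each appears once with its reverse present → watertight.


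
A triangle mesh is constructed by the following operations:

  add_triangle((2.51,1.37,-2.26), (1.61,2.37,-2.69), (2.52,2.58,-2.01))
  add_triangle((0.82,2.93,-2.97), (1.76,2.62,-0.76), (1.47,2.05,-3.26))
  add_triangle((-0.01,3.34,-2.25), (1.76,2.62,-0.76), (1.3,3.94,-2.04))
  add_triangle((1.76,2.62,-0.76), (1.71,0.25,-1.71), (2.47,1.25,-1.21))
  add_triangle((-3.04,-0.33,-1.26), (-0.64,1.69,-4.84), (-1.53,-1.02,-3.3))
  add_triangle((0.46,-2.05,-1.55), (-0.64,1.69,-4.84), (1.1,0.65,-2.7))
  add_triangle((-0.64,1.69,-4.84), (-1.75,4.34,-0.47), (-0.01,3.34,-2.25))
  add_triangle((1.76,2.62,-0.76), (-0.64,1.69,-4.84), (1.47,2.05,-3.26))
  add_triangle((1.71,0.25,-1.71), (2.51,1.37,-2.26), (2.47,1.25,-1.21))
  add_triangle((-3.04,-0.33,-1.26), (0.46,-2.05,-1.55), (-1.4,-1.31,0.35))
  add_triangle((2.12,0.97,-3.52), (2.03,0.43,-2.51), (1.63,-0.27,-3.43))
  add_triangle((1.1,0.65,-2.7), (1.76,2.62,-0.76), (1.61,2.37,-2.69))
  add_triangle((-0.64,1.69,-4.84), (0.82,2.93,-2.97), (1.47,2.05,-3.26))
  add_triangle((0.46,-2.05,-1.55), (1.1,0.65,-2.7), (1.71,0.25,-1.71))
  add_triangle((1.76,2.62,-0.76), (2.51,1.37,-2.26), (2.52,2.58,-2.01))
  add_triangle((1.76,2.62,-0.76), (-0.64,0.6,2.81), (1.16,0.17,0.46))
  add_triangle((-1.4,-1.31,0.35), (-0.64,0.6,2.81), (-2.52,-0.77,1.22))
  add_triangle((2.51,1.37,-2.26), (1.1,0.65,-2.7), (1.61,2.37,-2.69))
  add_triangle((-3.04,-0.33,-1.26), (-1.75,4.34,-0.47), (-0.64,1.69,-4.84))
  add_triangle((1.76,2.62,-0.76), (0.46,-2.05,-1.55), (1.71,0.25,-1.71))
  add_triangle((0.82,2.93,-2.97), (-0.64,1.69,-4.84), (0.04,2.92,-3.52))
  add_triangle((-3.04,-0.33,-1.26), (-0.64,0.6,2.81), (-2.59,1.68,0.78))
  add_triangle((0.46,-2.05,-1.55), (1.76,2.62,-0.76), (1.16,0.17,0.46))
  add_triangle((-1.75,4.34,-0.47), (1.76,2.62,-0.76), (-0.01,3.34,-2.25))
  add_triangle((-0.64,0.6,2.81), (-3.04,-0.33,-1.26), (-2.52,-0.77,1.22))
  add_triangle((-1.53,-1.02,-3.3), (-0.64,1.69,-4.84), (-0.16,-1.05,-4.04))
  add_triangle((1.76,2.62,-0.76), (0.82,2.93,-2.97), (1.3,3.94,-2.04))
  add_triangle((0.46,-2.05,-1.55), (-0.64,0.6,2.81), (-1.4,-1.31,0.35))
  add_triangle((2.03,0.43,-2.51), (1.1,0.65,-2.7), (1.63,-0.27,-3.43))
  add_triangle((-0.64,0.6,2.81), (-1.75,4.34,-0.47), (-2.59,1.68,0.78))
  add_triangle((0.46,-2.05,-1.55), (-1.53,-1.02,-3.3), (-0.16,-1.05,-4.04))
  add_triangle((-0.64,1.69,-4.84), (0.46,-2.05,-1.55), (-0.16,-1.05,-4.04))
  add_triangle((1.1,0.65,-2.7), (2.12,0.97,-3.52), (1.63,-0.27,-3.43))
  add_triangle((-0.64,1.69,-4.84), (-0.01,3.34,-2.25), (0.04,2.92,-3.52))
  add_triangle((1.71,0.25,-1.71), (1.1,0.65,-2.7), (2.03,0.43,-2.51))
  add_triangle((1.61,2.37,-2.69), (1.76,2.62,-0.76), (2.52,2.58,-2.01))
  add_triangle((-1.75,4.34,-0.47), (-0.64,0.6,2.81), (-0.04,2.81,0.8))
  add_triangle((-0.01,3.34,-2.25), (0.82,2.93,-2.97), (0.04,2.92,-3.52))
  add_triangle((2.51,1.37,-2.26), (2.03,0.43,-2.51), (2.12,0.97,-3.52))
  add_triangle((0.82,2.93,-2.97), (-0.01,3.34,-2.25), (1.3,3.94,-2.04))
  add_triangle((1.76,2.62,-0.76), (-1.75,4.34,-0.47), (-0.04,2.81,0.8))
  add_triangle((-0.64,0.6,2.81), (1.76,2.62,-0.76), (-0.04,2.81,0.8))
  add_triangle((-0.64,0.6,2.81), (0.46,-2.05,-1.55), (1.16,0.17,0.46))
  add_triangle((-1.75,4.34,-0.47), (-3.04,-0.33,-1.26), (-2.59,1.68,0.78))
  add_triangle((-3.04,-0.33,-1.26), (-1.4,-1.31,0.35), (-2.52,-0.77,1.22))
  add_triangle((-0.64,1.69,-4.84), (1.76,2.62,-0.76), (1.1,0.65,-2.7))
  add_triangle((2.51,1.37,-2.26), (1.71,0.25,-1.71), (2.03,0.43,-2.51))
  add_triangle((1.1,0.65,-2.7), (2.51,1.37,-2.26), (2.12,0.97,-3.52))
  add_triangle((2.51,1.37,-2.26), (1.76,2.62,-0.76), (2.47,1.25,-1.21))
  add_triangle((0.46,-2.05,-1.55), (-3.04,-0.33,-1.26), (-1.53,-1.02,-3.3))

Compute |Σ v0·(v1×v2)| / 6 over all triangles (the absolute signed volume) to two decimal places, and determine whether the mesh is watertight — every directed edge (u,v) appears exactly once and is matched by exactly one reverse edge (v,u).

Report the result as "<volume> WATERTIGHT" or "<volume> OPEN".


Per-triangle v0·(v1×v2)/6:
  t1: +0.7866
  t2: +1.4224
  t3: +0.1294
  t4: -0.5951
  t5: +4.3558
  t6: +2.8885
  t7: +4.4464
  t8: -2.2426
  t9: +0.2969
  t10: +2.0111
  t11: +0.4364
  t12: -0.5604
  t13: +2.0110
  t14: +1.1174
  t15: +0.2358
  t16: +1.5947
  t17: +0.8169
  t18: +1.0407
  t19: +10.7275
  t20: -0.1306
  t21: +0.8823
  t22: +2.4270
  t23: +1.3880
  t24: +3.3864
  t25: +1.5416
  t26: +2.8265
  t27: +0.7969
  t28: +1.1323
  t29: -0.4785
  t30: +3.7004
  t31: +1.6089
  t32: +0.5377
  t33: +0.3511
  t34: +0.6493
  t35: -0.0062
  t36: +0.6782
  t37: +2.5911
  t38: +0.6894
  t39: +0.4036
  t40: +1.0108
  t41: +2.6263
  t42: +1.7761
  t43: +1.0218
  t44: +4.0004
  t45: +1.0946
  t46: +3.2069
  t47: +0.1467
  t48: +0.1673
  t49: +0.7377
  t50: +2.0833
Σ = +73.7668 → |volume| = 73.77

Directed edges: 150 total, each appears once with its reverse present → watertight.

73.77 WATERTIGHT


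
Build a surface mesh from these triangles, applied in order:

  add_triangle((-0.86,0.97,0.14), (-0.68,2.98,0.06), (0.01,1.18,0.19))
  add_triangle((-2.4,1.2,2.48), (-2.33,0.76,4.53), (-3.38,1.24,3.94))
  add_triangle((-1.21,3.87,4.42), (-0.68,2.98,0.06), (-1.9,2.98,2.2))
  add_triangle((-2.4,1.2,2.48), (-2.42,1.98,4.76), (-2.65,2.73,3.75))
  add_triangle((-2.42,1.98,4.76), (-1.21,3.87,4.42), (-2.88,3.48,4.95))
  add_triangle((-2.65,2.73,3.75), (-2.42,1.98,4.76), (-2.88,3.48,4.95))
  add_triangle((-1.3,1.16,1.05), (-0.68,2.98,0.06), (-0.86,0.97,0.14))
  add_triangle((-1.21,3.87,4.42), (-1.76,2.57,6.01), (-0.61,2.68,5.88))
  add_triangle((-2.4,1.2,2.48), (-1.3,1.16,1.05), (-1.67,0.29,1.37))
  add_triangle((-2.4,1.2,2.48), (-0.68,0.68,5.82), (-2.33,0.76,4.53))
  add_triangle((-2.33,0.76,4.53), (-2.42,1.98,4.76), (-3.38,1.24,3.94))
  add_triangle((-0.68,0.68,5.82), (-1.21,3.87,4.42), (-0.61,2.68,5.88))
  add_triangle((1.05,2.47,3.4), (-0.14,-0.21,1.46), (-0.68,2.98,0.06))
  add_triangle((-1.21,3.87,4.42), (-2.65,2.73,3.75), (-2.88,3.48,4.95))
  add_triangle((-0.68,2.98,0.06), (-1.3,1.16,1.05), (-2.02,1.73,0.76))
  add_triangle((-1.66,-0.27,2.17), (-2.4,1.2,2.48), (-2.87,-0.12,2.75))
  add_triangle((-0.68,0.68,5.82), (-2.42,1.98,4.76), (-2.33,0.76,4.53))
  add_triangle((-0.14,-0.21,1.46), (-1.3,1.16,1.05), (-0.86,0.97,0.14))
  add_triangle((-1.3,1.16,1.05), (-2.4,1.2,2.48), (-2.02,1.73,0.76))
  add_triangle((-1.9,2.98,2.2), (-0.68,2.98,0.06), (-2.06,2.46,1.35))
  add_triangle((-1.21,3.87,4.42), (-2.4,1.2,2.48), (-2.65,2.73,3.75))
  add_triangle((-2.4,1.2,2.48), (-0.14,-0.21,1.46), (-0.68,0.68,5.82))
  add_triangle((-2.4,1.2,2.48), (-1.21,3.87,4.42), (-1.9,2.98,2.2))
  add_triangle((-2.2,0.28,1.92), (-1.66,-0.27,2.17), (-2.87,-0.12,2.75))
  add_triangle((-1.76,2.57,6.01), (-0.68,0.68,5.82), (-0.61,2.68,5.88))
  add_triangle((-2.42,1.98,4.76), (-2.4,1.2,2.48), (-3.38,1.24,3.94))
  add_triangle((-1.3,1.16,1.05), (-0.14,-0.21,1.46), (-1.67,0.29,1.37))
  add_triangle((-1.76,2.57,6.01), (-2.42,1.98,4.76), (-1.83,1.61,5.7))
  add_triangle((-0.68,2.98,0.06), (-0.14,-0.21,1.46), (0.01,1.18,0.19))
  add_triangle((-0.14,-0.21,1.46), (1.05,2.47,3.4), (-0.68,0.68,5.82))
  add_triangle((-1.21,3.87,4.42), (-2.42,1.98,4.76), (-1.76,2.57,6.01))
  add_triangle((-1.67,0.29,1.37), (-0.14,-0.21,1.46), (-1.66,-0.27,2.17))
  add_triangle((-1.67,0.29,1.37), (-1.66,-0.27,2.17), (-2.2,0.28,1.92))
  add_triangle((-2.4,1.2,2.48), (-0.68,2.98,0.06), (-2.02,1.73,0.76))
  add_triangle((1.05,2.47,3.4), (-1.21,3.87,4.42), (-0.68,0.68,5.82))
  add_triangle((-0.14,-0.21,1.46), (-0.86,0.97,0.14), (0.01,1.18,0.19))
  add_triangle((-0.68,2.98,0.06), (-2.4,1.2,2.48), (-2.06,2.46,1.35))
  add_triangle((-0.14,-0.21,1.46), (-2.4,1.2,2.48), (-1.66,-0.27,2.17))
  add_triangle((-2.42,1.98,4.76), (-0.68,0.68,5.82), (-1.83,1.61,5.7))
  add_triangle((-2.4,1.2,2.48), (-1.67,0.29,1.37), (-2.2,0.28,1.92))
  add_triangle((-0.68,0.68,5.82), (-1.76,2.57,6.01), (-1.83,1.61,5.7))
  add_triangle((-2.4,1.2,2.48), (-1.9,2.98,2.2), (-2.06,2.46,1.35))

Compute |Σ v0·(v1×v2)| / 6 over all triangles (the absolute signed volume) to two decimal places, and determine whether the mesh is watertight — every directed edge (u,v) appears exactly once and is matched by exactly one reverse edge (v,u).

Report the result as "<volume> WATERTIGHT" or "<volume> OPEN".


25.29 OPEN

Per-triangle v0·(v1×v2)/6:
  t1: -0.0694
  t2: -0.3096
  t3: +2.2835
  t4: +0.9582
  t5: +1.7548
  t6: +0.5008
  t7: +0.2637
  t8: +2.1912
  t9: +0.1365
  t10: -1.1176
  t11: +1.2196
  t12: -1.5913
  t13: -1.4862
  t14: +0.3997
  t15: -0.4558
  t16: +0.3777
  t17: +2.0699
  t18: -0.0189
  t19: -0.1863
  t20: +0.8049
  t21: -0.4601
  t22: +0.7520
  t23: +2.2647
  t24: -0.0851
  t25: +2.1845
  t26: +0.5445
  t27: -0.3487
  t28: +0.8415
  t29: +0.2186
  t30: +0.5958
  t31: +2.0302
  t32: -0.1563
  t33: -0.0051
  t34: +1.2166
  t35: +6.1023
  t36: -0.2555
  t37: -0.4547
  t38: +0.5278
  t39: +0.0991
  t40: +0.0396
  t41: +1.1403
  t42: +0.7677
Σ = +25.2851 → |volume| = 25.29

Directed edges: 126 total; 6 unmatched, e.g. (-1.21,3.87,4.42)→(-0.68,2.98,0.06) → open.


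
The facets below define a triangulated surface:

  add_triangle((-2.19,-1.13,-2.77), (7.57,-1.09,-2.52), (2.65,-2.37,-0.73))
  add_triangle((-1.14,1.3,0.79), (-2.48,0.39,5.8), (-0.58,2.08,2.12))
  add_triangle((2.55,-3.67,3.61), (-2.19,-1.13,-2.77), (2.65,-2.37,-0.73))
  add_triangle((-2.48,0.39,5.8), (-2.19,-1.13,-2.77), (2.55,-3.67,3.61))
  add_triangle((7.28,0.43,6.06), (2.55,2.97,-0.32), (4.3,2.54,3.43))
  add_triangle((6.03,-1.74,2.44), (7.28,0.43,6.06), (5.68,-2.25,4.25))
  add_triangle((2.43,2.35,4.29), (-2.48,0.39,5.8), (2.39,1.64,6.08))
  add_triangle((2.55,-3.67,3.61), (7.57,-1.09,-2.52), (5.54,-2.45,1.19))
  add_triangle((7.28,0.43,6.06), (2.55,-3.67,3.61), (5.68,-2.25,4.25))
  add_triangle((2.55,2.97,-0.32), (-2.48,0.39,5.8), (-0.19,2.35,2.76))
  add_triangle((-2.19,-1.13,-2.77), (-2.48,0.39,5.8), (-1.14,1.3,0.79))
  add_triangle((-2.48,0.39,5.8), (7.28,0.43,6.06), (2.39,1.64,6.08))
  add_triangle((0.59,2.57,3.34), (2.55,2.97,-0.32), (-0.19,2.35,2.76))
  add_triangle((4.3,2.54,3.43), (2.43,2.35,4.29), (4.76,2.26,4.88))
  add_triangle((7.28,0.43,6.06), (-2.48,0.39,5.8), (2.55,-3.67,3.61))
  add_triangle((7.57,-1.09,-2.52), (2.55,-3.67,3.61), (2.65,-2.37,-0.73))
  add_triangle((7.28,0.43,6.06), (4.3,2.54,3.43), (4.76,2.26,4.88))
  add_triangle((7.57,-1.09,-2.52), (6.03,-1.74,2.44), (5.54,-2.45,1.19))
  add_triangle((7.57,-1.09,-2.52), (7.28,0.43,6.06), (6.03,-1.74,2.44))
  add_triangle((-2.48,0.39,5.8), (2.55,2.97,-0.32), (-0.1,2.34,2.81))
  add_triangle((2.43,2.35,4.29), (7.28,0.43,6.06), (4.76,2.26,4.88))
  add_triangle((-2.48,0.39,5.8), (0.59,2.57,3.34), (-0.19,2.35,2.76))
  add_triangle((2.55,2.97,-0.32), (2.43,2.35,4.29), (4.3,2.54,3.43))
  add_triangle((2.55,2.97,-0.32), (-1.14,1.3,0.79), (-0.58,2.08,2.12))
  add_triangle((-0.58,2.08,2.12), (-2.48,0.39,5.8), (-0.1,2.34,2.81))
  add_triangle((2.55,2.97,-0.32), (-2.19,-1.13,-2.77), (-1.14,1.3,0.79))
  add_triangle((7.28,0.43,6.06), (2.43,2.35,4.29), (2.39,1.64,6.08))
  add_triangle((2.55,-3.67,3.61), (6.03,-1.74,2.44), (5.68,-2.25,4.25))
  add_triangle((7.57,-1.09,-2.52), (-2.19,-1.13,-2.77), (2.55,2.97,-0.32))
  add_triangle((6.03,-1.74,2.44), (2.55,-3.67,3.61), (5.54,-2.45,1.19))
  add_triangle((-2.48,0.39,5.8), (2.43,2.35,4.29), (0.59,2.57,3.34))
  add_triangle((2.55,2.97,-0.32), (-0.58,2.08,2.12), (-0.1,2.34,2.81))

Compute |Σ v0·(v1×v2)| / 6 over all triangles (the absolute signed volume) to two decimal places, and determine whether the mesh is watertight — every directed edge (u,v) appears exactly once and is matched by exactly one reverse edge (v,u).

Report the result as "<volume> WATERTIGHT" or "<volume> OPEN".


209.89 OPEN

Per-triangle v0·(v1×v2)/6:
  t1: +9.0556
  t2: +1.8959
  t3: +7.9528
  t4: +16.4976
  t5: +6.2642
  t6: +6.8759
  t7: +4.8685
  t8: +3.3486
  t9: +6.8823
  t10: -2.1857
  t11: +4.7991
  t12: +11.6394
  t13: +1.5414
  t14: +1.6398
  t15: +37.4250
  t16: +10.5520
  t17: +2.9041
  t18: +5.9340
  t19: +17.6251
  t20: +1.8325
  t21: +2.9868
  t22: +1.9776
  t23: +4.0099
  t24: +1.5287
  t25: +1.3841
  t26: +3.7911
  t27: +6.8279
  t28: +4.1719
  t29: +13.7679
  t30: +5.3074
  t31: +5.6465
  t32: +1.1388
Σ = +209.8867 → |volume| = 209.89

Directed edges: 96 total; 6 unmatched, e.g. (7.28,0.43,6.06)→(2.55,2.97,-0.32) → open.


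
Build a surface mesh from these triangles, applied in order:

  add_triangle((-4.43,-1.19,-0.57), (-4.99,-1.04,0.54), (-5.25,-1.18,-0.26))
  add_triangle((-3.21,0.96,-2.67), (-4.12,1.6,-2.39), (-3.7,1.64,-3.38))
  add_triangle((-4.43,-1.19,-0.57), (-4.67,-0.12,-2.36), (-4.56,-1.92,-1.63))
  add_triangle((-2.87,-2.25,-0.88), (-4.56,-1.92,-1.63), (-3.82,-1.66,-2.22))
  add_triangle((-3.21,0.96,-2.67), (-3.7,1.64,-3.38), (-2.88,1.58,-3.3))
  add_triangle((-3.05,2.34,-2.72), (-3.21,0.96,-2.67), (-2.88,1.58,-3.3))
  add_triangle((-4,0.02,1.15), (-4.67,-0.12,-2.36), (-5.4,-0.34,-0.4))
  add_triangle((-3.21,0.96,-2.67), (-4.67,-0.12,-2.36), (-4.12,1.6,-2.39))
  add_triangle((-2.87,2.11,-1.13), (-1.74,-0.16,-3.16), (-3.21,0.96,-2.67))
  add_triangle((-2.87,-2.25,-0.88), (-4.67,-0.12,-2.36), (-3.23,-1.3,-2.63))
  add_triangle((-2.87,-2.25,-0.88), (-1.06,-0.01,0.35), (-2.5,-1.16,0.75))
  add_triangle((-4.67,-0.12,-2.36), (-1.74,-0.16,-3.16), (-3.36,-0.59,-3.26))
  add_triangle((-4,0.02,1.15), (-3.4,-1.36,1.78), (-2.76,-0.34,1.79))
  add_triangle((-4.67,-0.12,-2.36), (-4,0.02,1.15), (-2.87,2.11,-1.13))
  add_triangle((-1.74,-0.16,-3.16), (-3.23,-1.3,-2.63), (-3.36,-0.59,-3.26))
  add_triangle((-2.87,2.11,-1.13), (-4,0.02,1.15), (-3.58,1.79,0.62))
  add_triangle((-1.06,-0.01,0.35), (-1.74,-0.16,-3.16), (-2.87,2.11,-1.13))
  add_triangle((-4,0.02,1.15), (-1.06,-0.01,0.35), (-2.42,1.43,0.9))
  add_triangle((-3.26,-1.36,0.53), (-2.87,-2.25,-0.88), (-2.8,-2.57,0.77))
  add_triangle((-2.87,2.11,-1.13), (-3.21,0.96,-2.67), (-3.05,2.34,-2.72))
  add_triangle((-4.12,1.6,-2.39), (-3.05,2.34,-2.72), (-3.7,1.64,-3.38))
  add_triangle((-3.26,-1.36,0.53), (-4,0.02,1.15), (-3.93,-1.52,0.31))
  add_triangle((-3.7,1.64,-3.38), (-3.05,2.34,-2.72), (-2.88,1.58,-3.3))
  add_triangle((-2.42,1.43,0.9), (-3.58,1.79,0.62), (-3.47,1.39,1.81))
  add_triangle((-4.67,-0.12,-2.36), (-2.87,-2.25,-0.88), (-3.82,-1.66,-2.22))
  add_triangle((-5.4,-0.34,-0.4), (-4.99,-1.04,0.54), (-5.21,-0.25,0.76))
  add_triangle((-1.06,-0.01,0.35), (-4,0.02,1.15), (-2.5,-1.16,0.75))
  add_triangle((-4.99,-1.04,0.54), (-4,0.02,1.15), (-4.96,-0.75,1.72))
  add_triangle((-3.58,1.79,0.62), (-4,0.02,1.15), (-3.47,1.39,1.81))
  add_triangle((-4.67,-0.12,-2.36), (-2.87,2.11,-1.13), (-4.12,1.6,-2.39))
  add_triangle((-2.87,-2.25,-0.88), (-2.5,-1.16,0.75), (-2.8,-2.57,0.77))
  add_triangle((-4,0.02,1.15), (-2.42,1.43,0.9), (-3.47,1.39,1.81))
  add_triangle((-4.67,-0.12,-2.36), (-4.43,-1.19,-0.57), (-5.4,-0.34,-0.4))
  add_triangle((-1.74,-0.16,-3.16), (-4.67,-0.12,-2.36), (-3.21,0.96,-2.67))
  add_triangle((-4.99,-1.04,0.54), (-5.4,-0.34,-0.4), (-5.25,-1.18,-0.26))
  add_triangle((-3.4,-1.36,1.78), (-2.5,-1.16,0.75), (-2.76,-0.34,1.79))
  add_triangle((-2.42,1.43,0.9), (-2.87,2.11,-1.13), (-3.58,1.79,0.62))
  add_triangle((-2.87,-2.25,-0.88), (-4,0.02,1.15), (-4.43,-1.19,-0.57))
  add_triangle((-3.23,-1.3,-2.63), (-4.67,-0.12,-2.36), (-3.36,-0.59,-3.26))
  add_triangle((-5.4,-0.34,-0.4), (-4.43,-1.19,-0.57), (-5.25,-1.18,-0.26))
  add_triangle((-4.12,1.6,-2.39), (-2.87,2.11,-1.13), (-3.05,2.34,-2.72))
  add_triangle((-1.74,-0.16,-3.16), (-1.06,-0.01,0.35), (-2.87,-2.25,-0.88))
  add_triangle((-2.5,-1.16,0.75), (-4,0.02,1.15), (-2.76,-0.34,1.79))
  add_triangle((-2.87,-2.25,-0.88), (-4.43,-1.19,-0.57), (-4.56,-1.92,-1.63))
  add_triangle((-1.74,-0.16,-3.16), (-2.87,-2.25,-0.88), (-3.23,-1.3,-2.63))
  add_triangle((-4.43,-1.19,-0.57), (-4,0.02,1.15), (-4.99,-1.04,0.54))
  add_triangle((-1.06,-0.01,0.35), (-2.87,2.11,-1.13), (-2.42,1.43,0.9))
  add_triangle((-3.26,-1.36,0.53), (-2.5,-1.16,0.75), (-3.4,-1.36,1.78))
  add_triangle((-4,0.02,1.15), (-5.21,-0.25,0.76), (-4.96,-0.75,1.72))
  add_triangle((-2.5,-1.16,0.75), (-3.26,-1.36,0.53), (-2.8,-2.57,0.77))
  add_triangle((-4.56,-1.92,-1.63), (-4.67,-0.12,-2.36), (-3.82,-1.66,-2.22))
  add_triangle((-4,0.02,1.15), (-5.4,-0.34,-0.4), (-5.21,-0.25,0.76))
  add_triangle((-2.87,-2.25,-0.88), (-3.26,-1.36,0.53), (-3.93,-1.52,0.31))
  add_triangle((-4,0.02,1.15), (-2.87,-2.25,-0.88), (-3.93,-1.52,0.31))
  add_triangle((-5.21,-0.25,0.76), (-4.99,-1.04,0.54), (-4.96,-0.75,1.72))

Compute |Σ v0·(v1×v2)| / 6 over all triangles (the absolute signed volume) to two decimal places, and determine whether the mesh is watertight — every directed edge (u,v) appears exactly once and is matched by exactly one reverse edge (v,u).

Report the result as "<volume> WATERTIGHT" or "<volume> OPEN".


26.56 OPEN

Per-triangle v0·(v1×v2)/6:
  t1: +0.1088
  t2: +0.3555
  t3: +1.7766
  t4: +0.6822
  t5: +0.1419
  t6: -0.6205
  t7: +0.7193
  t8: +1.1414
  t9: +0.6893
  t10: +2.2302
  t11: -0.3373
  t12: +0.7539
  t13: +0.7255
  t14: +5.3598
  t15: +0.5629
  t16: +1.7380
  t17: -1.4627
  t18: +0.0449
  t19: +1.2057
  t20: -1.0830
  t21: +0.8463
  t22: +0.3342
  t23: +0.4201
  t24: +0.2577
  t25: -1.1838
  t26: +0.8124
  t27: +0.0351
  t28: -0.6708
  t29: +1.3342
  t30: +0.9488
  t31: -0.8951
  t32: -0.5810
  t33: +1.6894
  t34: +1.9446
  t35: +0.6112
  t36: -0.2106
  t37: +0.4073
  t38: +1.4052
  t39: +1.0885
  t40: +0.2906
  t41: +1.0742
  t42: -1.4203
  t43: -0.7716
  t44: +0.8772
  t45: +0.6037
  t46: -0.5860
  t47: -0.5714
  t48: +0.0890
  t49: +0.4352
  t50: +0.2417
  t51: +1.2261
  t52: +0.1788
  t53: +0.2756
  t54: +0.5125
  t55: +0.7762
Σ = +26.5576 → |volume| = 26.56

Directed edges: 165 total; 3 unmatched, e.g. (-4,0.02,1.15)→(-3.4,-1.36,1.78) → open.


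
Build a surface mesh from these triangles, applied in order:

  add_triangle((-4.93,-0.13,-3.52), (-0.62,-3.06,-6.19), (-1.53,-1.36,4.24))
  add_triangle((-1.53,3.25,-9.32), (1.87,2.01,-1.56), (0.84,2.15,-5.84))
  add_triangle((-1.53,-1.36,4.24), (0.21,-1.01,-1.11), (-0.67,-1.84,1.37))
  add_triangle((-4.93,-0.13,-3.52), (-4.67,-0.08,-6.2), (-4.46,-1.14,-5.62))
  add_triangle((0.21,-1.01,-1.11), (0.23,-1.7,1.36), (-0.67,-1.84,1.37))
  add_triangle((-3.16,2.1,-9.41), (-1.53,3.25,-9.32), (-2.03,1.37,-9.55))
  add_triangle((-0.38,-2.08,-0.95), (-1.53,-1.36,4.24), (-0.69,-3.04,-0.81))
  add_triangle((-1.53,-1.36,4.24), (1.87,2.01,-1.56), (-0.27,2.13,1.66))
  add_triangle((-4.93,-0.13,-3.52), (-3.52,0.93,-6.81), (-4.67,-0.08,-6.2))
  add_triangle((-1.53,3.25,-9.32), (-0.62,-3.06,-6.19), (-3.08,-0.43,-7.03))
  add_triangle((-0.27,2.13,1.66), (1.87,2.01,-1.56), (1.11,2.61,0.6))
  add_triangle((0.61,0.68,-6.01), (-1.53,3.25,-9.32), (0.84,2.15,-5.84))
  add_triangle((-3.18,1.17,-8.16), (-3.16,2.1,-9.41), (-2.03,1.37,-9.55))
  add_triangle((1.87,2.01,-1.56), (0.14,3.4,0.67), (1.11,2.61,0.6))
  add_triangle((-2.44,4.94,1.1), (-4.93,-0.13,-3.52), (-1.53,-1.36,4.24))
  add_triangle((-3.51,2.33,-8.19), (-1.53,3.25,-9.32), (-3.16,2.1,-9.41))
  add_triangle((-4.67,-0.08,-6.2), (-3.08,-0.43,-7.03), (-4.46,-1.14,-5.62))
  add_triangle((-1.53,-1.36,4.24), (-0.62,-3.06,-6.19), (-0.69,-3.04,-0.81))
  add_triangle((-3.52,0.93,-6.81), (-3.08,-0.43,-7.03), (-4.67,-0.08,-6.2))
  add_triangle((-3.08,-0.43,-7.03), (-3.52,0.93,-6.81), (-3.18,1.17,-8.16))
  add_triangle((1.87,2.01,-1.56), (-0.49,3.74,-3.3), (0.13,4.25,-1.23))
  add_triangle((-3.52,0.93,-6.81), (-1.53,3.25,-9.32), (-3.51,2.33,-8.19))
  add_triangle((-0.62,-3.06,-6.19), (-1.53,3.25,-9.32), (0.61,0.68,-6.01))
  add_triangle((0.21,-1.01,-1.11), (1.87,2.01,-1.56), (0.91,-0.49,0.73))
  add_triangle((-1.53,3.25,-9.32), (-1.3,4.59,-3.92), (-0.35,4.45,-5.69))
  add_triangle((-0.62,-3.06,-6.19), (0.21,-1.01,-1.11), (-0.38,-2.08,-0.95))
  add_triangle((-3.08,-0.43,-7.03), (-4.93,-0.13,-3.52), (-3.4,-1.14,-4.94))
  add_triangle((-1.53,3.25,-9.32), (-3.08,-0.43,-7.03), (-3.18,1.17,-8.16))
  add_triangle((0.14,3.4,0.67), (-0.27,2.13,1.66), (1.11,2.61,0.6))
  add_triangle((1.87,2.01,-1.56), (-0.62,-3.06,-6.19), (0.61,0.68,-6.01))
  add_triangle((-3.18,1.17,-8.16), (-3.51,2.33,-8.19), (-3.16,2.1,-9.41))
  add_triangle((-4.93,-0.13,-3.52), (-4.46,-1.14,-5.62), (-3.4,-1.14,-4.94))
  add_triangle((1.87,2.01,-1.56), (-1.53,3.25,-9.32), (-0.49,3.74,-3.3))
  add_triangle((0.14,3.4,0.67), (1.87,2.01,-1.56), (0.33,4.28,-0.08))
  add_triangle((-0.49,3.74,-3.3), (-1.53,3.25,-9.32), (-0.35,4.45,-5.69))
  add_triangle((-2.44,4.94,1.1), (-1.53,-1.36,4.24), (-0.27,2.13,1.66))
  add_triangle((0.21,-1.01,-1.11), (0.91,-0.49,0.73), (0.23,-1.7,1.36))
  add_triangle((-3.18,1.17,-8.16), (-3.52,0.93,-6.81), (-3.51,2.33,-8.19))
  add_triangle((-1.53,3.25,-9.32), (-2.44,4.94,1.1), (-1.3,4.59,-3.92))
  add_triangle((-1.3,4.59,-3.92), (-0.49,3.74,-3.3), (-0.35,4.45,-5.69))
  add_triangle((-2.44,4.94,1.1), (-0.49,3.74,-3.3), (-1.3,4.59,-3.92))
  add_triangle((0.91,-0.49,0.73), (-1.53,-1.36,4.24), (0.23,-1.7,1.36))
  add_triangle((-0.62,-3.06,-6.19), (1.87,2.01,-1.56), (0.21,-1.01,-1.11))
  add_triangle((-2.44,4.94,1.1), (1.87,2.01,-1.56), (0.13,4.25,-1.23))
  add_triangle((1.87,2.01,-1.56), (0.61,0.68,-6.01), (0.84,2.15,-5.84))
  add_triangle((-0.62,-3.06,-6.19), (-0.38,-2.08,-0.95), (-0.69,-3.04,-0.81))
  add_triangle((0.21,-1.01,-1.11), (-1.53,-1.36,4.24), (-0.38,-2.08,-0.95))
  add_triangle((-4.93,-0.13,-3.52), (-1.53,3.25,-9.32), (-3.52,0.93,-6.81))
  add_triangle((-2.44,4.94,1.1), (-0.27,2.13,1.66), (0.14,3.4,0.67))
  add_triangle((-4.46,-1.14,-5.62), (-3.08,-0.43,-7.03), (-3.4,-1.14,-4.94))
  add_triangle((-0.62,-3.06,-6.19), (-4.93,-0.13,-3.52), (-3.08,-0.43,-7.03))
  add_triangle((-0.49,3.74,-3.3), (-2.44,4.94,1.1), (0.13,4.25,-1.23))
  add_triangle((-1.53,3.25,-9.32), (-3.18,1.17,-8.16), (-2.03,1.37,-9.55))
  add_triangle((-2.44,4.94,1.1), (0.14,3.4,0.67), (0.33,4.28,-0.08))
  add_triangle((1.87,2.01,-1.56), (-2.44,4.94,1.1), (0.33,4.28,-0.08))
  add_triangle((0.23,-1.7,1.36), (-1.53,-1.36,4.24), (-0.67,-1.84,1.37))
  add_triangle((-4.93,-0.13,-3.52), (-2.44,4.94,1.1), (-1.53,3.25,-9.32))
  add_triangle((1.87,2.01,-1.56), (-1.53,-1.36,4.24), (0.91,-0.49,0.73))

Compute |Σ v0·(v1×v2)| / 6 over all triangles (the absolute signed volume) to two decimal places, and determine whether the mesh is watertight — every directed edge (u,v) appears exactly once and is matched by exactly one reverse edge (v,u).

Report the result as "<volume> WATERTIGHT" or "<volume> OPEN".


Per-triangle v0·(v1×v2)/6:
  t1: +19.5676
  t2: +3.7211
  t3: +0.0190
  t4: +2.4937
  t5: +0.5015
  t6: +4.0699
  t7: -0.0301
  t8: +2.1082
  t9: +2.2560
  t10: +17.3850
  t11: -0.5175
  t12: +4.2372
  t13: +1.7268
  t14: +1.1980
  t15: +25.0081
  t16: +2.6543
  t17: +2.5230
  t18: +3.1520
  t19: +2.8942
  t20: +1.6723
  t21: +3.2596
  t22: -2.8973
  t23: +12.0712
  t24: +1.0013
  t25: +5.4387
  t26: +0.6692
  t27: -3.4492
  t28: +3.2251
  t29: +0.7220
  t30: +4.1547
  t31: +1.1221
  t32: -0.0086
  t33: +8.4333
  t34: +0.7648
  t35: -2.1510
  t36: +5.0745
  t37: +0.4655
  t38: +1.3814
  t39: +7.6912
  t40: +0.7491
  t41: +2.2320
  t42: +0.9176
  t43: +1.8858
  t44: +1.4451
  t45: +2.0992
  t46: +0.2359
  t47: +0.3766
  t48: +4.7019
  t49: +1.8322
  t50: +0.8083
  t51: +10.4343
  t52: +5.1531
  t53: -4.4008
  t54: +1.3722
  t55: +1.6048
  t56: +0.8702
  t57: +41.5150
  t58: +1.4881
Σ = +218.9294 → |volume| = 218.93

Directed edges: 174 total, each appears once with its reverse present → watertight.

218.93 WATERTIGHT


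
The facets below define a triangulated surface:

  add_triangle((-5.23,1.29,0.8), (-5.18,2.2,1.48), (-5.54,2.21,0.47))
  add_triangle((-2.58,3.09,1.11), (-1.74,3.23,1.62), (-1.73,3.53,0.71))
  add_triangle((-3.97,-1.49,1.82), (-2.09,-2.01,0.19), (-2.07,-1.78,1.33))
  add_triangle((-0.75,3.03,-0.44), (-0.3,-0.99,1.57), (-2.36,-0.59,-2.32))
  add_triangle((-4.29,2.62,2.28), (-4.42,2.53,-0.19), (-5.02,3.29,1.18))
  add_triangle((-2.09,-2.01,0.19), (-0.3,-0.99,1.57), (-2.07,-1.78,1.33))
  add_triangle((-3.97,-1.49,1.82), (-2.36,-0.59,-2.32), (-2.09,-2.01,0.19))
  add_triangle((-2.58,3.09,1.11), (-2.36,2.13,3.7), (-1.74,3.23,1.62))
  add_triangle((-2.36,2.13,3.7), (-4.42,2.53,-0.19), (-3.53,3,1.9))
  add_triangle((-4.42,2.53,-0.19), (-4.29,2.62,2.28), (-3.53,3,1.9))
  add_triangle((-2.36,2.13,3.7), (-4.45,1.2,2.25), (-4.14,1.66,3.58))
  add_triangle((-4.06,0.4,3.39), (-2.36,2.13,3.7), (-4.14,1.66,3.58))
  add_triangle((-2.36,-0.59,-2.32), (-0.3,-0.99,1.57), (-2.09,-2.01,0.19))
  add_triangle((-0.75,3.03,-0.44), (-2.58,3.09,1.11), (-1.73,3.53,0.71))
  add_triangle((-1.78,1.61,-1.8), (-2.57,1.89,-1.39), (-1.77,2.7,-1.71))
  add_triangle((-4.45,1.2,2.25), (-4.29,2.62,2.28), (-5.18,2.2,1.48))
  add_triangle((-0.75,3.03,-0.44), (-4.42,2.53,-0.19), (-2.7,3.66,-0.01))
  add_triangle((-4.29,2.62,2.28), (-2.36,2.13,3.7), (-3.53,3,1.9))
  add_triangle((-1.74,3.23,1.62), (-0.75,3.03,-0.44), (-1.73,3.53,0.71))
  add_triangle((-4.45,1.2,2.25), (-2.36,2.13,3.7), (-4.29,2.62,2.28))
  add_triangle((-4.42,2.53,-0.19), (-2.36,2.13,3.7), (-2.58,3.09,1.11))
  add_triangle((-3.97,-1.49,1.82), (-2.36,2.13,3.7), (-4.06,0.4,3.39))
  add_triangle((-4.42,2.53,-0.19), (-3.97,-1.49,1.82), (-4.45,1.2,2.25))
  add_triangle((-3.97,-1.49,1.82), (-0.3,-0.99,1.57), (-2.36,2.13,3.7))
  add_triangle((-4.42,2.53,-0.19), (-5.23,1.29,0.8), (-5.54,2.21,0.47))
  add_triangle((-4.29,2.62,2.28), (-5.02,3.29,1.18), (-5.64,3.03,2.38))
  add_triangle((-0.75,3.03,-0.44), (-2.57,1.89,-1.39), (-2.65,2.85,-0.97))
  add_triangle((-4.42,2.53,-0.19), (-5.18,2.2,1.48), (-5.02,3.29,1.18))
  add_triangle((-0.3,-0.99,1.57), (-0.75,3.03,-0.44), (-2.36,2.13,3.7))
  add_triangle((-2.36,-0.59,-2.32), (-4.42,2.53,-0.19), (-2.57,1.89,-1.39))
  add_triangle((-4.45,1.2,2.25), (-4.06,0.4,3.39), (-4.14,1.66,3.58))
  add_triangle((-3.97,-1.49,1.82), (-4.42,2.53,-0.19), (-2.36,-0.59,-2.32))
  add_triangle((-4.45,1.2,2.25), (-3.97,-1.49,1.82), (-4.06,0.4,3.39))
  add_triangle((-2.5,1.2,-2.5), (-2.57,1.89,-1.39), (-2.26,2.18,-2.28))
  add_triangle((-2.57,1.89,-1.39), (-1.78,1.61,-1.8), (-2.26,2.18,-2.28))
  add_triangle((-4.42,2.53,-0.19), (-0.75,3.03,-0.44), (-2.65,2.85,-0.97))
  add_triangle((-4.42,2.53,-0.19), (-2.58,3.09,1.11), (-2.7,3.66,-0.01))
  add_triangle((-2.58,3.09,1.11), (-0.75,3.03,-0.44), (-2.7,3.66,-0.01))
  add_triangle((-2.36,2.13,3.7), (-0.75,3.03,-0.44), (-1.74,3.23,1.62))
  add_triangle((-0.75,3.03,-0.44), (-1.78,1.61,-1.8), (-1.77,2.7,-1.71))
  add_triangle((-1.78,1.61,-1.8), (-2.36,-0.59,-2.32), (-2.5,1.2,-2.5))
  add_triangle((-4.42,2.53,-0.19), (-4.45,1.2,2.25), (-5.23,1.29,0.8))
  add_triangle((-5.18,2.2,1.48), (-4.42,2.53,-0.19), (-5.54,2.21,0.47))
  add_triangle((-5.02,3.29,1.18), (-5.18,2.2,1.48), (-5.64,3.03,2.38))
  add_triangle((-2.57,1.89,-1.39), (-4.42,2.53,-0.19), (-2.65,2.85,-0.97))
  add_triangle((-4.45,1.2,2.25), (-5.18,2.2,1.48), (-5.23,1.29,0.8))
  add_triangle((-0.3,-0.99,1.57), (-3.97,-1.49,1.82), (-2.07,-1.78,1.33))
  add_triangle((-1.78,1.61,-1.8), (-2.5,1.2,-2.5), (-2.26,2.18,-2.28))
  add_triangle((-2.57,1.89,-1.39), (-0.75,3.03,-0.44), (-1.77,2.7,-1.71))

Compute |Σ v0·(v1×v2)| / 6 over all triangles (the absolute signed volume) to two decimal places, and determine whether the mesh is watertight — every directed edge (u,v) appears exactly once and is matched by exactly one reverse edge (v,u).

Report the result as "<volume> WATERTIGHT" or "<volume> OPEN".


Per-triangle v0·(v1×v2)/6:
  t1: +0.8090
  t2: +0.5632
  t3: +0.8188
  t4: -2.4671
  t5: -0.5872
  t6: +0.3923
  t7: +2.9090
  t8: +1.5840
  t9: -1.5652
  t10: +1.5296
  t11: +0.6363
  t12: +1.3071
  t13: -0.2833
  t14: +0.4467
  t15: +0.4045
  t16: +1.3022
  t17: +0.8384
  t18: +1.4644
  t19: +0.3226
  t20: +2.5974
  t21: +3.8169
  t22: +0.2821
  t23: +4.7908
  t24: +4.3783
  t25: +0.1632
  t26: +0.5399
  t27: +0.5051
  t28: +1.3091
  t29: +0.2165
  t30: +2.5141
  t31: +1.3053
  t32: +8.9952
  t33: +2.6360
  t34: +0.5439
  t35: -0.0494
  t36: +1.2397
  t37: +1.7758
  t38: +0.9342
  t39: -0.0293
  t40: -0.0481
  t41: +0.0018
  t42: -2.0468
  t43: +0.8064
  t44: +0.9077
  t45: +0.9924
  t46: +1.2003
  t47: +0.7295
  t48: +0.0028
  t49: +0.7785
Σ = +52.2145 → |volume| = 52.21

Directed edges: 147 total; 9 unmatched, e.g. (-2.36,-0.59,-2.32)→(-0.75,3.03,-0.44) → open.

52.21 OPEN


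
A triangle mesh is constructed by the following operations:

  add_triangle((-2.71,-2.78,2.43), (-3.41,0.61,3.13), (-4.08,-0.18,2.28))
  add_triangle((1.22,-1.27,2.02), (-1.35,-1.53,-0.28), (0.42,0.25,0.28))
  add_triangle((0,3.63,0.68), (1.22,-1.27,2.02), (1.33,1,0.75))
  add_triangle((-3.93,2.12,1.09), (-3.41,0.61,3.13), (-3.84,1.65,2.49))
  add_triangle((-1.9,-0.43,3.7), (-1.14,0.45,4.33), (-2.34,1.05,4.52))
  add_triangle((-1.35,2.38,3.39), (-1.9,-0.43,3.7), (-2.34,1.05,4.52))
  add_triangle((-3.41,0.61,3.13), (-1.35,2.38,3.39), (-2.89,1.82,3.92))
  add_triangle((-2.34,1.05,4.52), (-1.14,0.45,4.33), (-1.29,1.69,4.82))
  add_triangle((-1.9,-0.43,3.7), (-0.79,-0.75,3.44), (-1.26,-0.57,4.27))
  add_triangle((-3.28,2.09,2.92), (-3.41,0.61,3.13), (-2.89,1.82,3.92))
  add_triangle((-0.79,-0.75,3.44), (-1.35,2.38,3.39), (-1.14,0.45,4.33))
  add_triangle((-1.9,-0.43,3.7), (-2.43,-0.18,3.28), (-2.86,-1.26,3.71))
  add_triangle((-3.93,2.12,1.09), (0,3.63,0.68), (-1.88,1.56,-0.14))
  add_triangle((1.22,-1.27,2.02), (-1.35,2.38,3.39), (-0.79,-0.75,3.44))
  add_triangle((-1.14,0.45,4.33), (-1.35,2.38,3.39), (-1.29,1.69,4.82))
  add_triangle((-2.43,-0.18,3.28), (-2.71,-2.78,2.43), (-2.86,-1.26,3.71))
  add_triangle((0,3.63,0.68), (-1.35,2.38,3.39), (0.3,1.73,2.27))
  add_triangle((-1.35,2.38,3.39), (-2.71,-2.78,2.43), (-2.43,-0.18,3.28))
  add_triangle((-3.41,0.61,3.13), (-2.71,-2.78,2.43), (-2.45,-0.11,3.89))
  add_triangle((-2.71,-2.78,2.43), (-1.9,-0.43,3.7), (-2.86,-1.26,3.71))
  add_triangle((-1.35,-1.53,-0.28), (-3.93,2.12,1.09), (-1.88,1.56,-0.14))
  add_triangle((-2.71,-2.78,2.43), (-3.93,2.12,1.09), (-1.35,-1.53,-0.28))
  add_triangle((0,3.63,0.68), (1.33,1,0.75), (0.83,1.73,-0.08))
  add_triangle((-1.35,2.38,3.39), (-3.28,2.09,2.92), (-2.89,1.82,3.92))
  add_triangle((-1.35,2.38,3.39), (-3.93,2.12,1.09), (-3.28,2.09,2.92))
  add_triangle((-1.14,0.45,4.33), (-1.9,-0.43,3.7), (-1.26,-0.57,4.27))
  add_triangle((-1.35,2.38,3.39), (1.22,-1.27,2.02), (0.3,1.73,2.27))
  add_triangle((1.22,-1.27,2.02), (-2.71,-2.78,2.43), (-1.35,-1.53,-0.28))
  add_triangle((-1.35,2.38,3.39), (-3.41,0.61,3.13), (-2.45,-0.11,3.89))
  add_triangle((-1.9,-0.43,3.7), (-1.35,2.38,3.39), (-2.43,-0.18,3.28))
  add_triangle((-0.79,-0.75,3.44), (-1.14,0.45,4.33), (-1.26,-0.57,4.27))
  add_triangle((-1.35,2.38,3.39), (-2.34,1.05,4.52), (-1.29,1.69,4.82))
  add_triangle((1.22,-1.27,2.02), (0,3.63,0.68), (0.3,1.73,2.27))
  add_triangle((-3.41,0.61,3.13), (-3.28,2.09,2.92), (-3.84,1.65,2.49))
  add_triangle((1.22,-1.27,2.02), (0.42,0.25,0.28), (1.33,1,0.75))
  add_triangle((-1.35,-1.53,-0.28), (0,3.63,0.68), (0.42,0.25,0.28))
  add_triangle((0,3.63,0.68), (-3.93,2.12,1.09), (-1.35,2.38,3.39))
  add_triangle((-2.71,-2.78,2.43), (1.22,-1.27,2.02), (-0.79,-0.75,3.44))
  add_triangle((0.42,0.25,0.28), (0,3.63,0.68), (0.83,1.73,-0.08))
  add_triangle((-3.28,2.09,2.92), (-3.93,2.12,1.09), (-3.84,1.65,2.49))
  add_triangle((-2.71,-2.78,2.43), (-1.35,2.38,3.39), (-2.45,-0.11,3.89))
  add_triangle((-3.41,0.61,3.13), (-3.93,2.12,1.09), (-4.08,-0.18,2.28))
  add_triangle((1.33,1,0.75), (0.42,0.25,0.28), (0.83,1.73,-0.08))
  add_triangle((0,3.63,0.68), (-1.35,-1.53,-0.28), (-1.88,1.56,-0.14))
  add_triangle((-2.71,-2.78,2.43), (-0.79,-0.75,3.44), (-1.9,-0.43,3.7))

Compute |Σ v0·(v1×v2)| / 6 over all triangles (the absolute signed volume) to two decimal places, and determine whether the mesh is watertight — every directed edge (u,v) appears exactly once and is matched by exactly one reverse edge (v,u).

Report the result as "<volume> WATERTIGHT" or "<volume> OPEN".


52.07 OPEN

Per-triangle v0·(v1×v2)/6:
  t1: +2.6885
  t2: -0.0253
  t3: +1.4015
  t4: +0.5446
  t5: +1.0637
  t6: -0.4120
  t7: +0.0526
  t8: +0.9780
  t9: +0.1570
  t10: +1.1499
  t11: -0.1964
  t12: +0.4996
  t13: +1.8158
  t14: +2.7395
  t15: -0.3619
  t16: +0.3641
  t17: +2.1237
  t18: -0.4044
  t19: +3.0631
  t20: +0.7233
  t21: +1.2123
  t22: +4.3008
  t23: +0.6077
  t24: +1.1450
  t25: +1.5416
  t26: +0.5975
  t27: +1.9845
  t28: +1.9016
  t29: +2.6649
  t30: +1.3241
  t31: +0.1932
  t32: +1.2720
  t33: +1.0265
  t34: +0.8344
  t35: -0.0015
  t36: -0.1921
  t37: +6.4343
  t38: +3.1960
  t39: -0.2198
  t40: +0.8542
  t41: -0.5133
  t42: +2.4815
  t43: -0.0026
  t44: -0.3605
  t45: +1.8197
Σ = +52.0669 → |volume| = 52.07

Directed edges: 135 total; 3 unmatched, e.g. (-4.08,-0.18,2.28)→(-2.71,-2.78,2.43) → open.
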